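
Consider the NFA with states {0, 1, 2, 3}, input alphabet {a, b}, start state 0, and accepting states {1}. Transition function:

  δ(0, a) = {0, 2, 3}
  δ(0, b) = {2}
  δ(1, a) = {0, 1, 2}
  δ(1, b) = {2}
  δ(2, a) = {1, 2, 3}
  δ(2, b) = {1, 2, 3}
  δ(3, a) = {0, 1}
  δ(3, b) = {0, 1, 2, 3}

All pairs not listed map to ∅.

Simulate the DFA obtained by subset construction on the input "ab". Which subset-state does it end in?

{0, 1, 2, 3}

Start: {0}.
δ(0,a) = {0, 2, 3}.
Union: {0, 2, 3}.
After a: {0, 2, 3}.
δ(0,b) = {2}; δ(2,b) = {1, 2, 3}; δ(3,b) = {0, 1, 2, 3}.
Union: {0, 1, 2, 3}.
After b: {0, 1, 2, 3}.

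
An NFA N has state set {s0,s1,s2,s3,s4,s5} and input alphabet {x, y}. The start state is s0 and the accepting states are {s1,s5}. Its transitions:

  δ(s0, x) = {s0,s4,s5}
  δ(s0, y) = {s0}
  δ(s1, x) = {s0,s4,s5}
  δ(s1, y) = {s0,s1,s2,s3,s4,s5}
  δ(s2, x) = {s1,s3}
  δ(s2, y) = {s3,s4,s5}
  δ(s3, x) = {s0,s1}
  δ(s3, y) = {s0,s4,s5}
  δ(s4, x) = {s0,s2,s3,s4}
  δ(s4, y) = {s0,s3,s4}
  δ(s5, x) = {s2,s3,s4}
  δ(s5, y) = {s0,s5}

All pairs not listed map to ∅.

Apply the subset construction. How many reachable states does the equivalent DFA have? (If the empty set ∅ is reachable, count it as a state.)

Start state of the DFA: {s0}.
{s0} --x--> {s0,s4,s5}  [new]
{s0} --y--> {s0}  [seen]
{s0,s4,s5} --x--> {s0,s2,s3,s4,s5}  [new]
{s0,s4,s5} --y--> {s0,s3,s4,s5}  [new]
{s0,s2,s3,s4,s5} --x--> {s0,s1,s2,s3,s4,s5}  [new]
{s0,s2,s3,s4,s5} --y--> {s0,s3,s4,s5}  [seen]
{s0,s3,s4,s5} --x--> {s0,s1,s2,s3,s4,s5}  [seen]
{s0,s3,s4,s5} --y--> {s0,s3,s4,s5}  [seen]
{s0,s1,s2,s3,s4,s5} --x--> {s0,s1,s2,s3,s4,s5}  [seen]
{s0,s1,s2,s3,s4,s5} --y--> {s0,s1,s2,s3,s4,s5}  [seen]
Reachable DFA states: {s0}, {s0,s4,s5}, {s0,s2,s3,s4,s5}, {s0,s3,s4,s5}, {s0,s1,s2,s3,s4,s5}.

5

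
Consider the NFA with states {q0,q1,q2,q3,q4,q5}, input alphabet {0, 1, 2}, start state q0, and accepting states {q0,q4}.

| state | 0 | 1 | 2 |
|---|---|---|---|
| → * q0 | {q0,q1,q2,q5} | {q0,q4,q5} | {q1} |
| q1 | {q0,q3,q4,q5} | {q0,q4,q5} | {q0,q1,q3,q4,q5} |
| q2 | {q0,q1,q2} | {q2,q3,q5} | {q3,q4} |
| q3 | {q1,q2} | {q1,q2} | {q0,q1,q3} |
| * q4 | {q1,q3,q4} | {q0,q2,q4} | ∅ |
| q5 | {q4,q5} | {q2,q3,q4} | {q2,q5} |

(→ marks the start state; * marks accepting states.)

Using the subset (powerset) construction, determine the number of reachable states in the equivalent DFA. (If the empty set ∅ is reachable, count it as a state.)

10

Start state of the DFA: {q0}.
{q0} --0--> {q0,q1,q2,q5}  [new]
{q0} --1--> {q0,q4,q5}  [new]
{q0} --2--> {q1}  [new]
{q0,q1,q2,q5} --0--> {q0,q1,q2,q3,q4,q5}  [new]
{q0,q1,q2,q5} --1--> {q0,q2,q3,q4,q5}  [new]
{q0,q1,q2,q5} --2--> {q0,q1,q2,q3,q4,q5}  [seen]
{q0,q4,q5} --0--> {q0,q1,q2,q3,q4,q5}  [seen]
{q0,q4,q5} --1--> {q0,q2,q3,q4,q5}  [seen]
{q0,q4,q5} --2--> {q1,q2,q5}  [new]
{q1} --0--> {q0,q3,q4,q5}  [new]
{q1} --1--> {q0,q4,q5}  [seen]
{q1} --2--> {q0,q1,q3,q4,q5}  [new]
{q0,q1,q2,q3,q4,q5} --0--> {q0,q1,q2,q3,q4,q5}  [seen]
{q0,q1,q2,q3,q4,q5} --1--> {q0,q1,q2,q3,q4,q5}  [seen]
{q0,q1,q2,q3,q4,q5} --2--> {q0,q1,q2,q3,q4,q5}  [seen]
{q0,q2,q3,q4,q5} --0--> {q0,q1,q2,q3,q4,q5}  [seen]
{q0,q2,q3,q4,q5} --1--> {q0,q1,q2,q3,q4,q5}  [seen]
{q0,q2,q3,q4,q5} --2--> {q0,q1,q2,q3,q4,q5}  [seen]
{q1,q2,q5} --0--> {q0,q1,q2,q3,q4,q5}  [seen]
{q1,q2,q5} --1--> {q0,q2,q3,q4,q5}  [seen]
{q1,q2,q5} --2--> {q0,q1,q2,q3,q4,q5}  [seen]
{q0,q3,q4,q5} --0--> {q0,q1,q2,q3,q4,q5}  [seen]
{q0,q3,q4,q5} --1--> {q0,q1,q2,q3,q4,q5}  [seen]
{q0,q3,q4,q5} --2--> {q0,q1,q2,q3,q5}  [new]
{q0,q1,q3,q4,q5} --0--> {q0,q1,q2,q3,q4,q5}  [seen]
{q0,q1,q3,q4,q5} --1--> {q0,q1,q2,q3,q4,q5}  [seen]
{q0,q1,q3,q4,q5} --2--> {q0,q1,q2,q3,q4,q5}  [seen]
{q0,q1,q2,q3,q5} --0--> {q0,q1,q2,q3,q4,q5}  [seen]
{q0,q1,q2,q3,q5} --1--> {q0,q1,q2,q3,q4,q5}  [seen]
{q0,q1,q2,q3,q5} --2--> {q0,q1,q2,q3,q4,q5}  [seen]
Reachable DFA states: {q0}, {q0,q1,q2,q5}, {q0,q4,q5}, {q1}, {q0,q1,q2,q3,q4,q5}, {q0,q2,q3,q4,q5}, {q1,q2,q5}, {q0,q3,q4,q5}, {q0,q1,q3,q4,q5}, {q0,q1,q2,q3,q5}.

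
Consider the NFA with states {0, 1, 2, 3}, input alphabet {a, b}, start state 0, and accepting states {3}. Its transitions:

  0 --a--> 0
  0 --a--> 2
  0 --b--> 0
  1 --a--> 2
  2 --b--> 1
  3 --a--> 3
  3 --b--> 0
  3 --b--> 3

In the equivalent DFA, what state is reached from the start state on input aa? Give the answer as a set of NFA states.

Start: {0}.
δ(0,a) = {0, 2}.
Union: {0, 2}.
After a: {0, 2}.
δ(0,a) = {0, 2}; δ(2,a) = ∅.
Union: {0, 2}.
After a: {0, 2}.

{0, 2}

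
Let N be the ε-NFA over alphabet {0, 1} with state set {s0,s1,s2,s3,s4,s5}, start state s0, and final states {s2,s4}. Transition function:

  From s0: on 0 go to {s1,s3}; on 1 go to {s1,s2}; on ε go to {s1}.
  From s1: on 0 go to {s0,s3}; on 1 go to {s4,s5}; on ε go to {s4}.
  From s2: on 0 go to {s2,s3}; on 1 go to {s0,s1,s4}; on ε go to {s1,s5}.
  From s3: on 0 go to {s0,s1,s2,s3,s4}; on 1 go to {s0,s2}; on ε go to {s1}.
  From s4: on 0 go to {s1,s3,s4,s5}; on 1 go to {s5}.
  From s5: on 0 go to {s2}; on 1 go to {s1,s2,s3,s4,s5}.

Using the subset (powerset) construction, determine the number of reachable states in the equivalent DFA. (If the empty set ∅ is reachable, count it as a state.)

4

Start state of the DFA: {s0,s1,s4} (ε-closure of the NFA start).
{s0,s1,s4} --0--> {s0,s1,s3,s4,s5}  [new]
{s0,s1,s4} --1--> {s1,s2,s4,s5}  [new]
{s0,s1,s3,s4,s5} --0--> {s0,s1,s2,s3,s4,s5}  [new]
{s0,s1,s3,s4,s5} --1--> {s0,s1,s2,s3,s4,s5}  [seen]
{s1,s2,s4,s5} --0--> {s0,s1,s2,s3,s4,s5}  [seen]
{s1,s2,s4,s5} --1--> {s0,s1,s2,s3,s4,s5}  [seen]
{s0,s1,s2,s3,s4,s5} --0--> {s0,s1,s2,s3,s4,s5}  [seen]
{s0,s1,s2,s3,s4,s5} --1--> {s0,s1,s2,s3,s4,s5}  [seen]
Reachable DFA states: {s0,s1,s4}, {s0,s1,s3,s4,s5}, {s1,s2,s4,s5}, {s0,s1,s2,s3,s4,s5}.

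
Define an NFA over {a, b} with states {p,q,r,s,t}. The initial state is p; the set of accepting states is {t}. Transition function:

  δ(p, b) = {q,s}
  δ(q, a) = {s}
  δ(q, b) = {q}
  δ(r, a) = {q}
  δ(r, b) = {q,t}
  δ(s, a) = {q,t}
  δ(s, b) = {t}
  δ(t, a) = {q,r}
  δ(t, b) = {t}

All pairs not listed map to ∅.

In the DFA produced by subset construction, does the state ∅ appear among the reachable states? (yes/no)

Start state of the DFA: {p}.
{p} --a--> ∅  [new]
{p} --b--> {q,s}  [new]
∅ --a--> ∅  [seen]
∅ --b--> ∅  [seen]
{q,s} --a--> {q,s,t}  [new]
{q,s} --b--> {q,t}  [new]
{q,s,t} --a--> {q,r,s,t}  [new]
{q,s,t} --b--> {q,t}  [seen]
{q,t} --a--> {q,r,s}  [new]
{q,t} --b--> {q,t}  [seen]
{q,r,s,t} --a--> {q,r,s,t}  [seen]
{q,r,s,t} --b--> {q,t}  [seen]
{q,r,s} --a--> {q,s,t}  [seen]
{q,r,s} --b--> {q,t}  [seen]
Reachable DFA states: {p}, ∅, {q,s}, {q,s,t}, {q,t}, {q,r,s,t}, {q,r,s}.
∅ is among them.

yes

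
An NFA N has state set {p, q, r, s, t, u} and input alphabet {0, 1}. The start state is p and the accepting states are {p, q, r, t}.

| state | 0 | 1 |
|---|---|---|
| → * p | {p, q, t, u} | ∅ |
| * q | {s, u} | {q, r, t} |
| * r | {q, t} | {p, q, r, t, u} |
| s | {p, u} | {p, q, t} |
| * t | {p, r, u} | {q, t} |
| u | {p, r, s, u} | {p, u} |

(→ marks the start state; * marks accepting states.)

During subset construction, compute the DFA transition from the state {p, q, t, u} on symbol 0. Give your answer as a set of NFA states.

{p, q, r, s, t, u}

δ(p,0) = {p, q, t, u}; δ(q,0) = {s, u}; δ(t,0) = {p, r, u}; δ(u,0) = {p, r, s, u}.
Union: {p, q, r, s, t, u}.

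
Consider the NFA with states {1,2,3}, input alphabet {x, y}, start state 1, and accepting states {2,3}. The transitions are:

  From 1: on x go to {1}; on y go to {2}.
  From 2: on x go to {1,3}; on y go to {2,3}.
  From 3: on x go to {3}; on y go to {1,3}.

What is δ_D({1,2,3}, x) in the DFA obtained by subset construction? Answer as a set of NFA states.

δ(1,x) = {1}; δ(2,x) = {1,3}; δ(3,x) = {3}.
Union: {1,3}.

{1,3}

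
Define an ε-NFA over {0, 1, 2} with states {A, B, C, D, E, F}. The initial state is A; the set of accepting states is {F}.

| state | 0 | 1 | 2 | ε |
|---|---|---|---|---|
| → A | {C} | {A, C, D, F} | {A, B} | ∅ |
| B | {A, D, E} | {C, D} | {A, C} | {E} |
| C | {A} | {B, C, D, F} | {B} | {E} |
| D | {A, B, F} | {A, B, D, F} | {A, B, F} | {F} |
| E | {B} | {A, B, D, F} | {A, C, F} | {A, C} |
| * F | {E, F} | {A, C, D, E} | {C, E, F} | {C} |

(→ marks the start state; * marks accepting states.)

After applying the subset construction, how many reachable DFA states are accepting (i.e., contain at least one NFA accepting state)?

3

Start state of the DFA: {A} (ε-closure of the NFA start).
{A} --0--> {A, C, E}  [new]
{A} --1--> {A, C, D, E, F}  [new]
{A} --2--> {A, B, C, E}  [new]
{A, C, E} --0--> {A, B, C, E}  [seen]
{A, C, E} --1--> {A, B, C, D, E, F}  [new]
{A, C, E} --2--> {A, B, C, E, F}  [new]
{A, C, D, E, F} --0--> {A, B, C, E, F}  [seen]
{A, C, D, E, F} --1--> {A, B, C, D, E, F}  [seen]
{A, C, D, E, F} --2--> {A, B, C, E, F}  [seen]
{A, B, C, E} --0--> {A, B, C, D, E, F}  [seen]
{A, B, C, E} --1--> {A, B, C, D, E, F}  [seen]
{A, B, C, E} --2--> {A, B, C, E, F}  [seen]
{A, B, C, D, E, F} --0--> {A, B, C, D, E, F}  [seen]
{A, B, C, D, E, F} --1--> {A, B, C, D, E, F}  [seen]
{A, B, C, D, E, F} --2--> {A, B, C, E, F}  [seen]
{A, B, C, E, F} --0--> {A, B, C, D, E, F}  [seen]
{A, B, C, E, F} --1--> {A, B, C, D, E, F}  [seen]
{A, B, C, E, F} --2--> {A, B, C, E, F}  [seen]
Reachable DFA states: {A}, {A, C, E}, {A, C, D, E, F}, {A, B, C, E}, {A, B, C, D, E, F}, {A, B, C, E, F}.
Accepting DFA states (contain an NFA accepting state): {A, C, D, E, F}, {A, B, C, D, E, F}, {A, B, C, E, F}.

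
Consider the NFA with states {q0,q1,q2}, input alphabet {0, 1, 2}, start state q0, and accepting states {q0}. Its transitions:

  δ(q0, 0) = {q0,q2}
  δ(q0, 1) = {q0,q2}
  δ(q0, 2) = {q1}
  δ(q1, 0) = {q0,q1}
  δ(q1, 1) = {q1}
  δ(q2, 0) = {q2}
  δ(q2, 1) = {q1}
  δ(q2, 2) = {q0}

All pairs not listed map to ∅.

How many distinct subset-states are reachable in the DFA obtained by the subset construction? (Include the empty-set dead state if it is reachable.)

Start state of the DFA: {q0}.
{q0} --0--> {q0,q2}  [new]
{q0} --1--> {q0,q2}  [seen]
{q0} --2--> {q1}  [new]
{q0,q2} --0--> {q0,q2}  [seen]
{q0,q2} --1--> {q0,q1,q2}  [new]
{q0,q2} --2--> {q0,q1}  [new]
{q1} --0--> {q0,q1}  [seen]
{q1} --1--> {q1}  [seen]
{q1} --2--> ∅  [new]
{q0,q1,q2} --0--> {q0,q1,q2}  [seen]
{q0,q1,q2} --1--> {q0,q1,q2}  [seen]
{q0,q1,q2} --2--> {q0,q1}  [seen]
{q0,q1} --0--> {q0,q1,q2}  [seen]
{q0,q1} --1--> {q0,q1,q2}  [seen]
{q0,q1} --2--> {q1}  [seen]
∅ --0--> ∅  [seen]
∅ --1--> ∅  [seen]
∅ --2--> ∅  [seen]
Reachable DFA states: {q0}, {q0,q2}, {q1}, {q0,q1,q2}, {q0,q1}, ∅.

6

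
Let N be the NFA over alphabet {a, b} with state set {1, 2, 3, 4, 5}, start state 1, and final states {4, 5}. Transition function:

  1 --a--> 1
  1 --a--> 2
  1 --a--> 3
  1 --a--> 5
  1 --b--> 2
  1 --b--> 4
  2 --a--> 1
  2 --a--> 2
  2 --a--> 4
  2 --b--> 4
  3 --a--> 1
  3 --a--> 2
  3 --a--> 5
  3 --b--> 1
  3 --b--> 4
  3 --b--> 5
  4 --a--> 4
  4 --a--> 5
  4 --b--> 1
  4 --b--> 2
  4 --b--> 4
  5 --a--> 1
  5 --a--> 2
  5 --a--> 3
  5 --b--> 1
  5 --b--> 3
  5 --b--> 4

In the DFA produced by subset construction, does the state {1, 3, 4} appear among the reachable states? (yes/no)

Start state of the DFA: {1}.
{1} --a--> {1, 2, 3, 5}  [new]
{1} --b--> {2, 4}  [new]
{1, 2, 3, 5} --a--> {1, 2, 3, 4, 5}  [new]
{1, 2, 3, 5} --b--> {1, 2, 3, 4, 5}  [seen]
{2, 4} --a--> {1, 2, 4, 5}  [new]
{2, 4} --b--> {1, 2, 4}  [new]
{1, 2, 3, 4, 5} --a--> {1, 2, 3, 4, 5}  [seen]
{1, 2, 3, 4, 5} --b--> {1, 2, 3, 4, 5}  [seen]
{1, 2, 4, 5} --a--> {1, 2, 3, 4, 5}  [seen]
{1, 2, 4, 5} --b--> {1, 2, 3, 4}  [new]
{1, 2, 4} --a--> {1, 2, 3, 4, 5}  [seen]
{1, 2, 4} --b--> {1, 2, 4}  [seen]
{1, 2, 3, 4} --a--> {1, 2, 3, 4, 5}  [seen]
{1, 2, 3, 4} --b--> {1, 2, 4, 5}  [seen]
Reachable DFA states: {1}, {1, 2, 3, 5}, {2, 4}, {1, 2, 3, 4, 5}, {1, 2, 4, 5}, {1, 2, 4}, {1, 2, 3, 4}.
{1, 3, 4} is not among them.

no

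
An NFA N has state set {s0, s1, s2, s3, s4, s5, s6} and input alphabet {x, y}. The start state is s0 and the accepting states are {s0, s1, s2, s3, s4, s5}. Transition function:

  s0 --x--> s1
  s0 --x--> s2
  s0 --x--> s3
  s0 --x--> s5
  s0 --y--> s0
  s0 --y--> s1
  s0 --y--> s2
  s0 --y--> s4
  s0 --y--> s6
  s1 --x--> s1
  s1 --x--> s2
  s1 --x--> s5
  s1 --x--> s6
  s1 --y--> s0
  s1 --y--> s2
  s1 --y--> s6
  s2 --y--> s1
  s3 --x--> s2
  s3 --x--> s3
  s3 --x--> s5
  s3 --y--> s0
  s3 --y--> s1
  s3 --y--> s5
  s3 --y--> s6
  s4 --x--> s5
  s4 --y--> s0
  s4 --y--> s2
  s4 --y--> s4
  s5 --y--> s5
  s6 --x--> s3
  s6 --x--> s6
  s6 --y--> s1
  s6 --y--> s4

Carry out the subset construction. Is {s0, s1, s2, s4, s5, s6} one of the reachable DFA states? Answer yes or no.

yes

Start state of the DFA: {s0}.
{s0} --x--> {s1, s2, s3, s5}  [new]
{s0} --y--> {s0, s1, s2, s4, s6}  [new]
{s1, s2, s3, s5} --x--> {s1, s2, s3, s5, s6}  [new]
{s1, s2, s3, s5} --y--> {s0, s1, s2, s5, s6}  [new]
{s0, s1, s2, s4, s6} --x--> {s1, s2, s3, s5, s6}  [seen]
{s0, s1, s2, s4, s6} --y--> {s0, s1, s2, s4, s6}  [seen]
{s1, s2, s3, s5, s6} --x--> {s1, s2, s3, s5, s6}  [seen]
{s1, s2, s3, s5, s6} --y--> {s0, s1, s2, s4, s5, s6}  [new]
{s0, s1, s2, s5, s6} --x--> {s1, s2, s3, s5, s6}  [seen]
{s0, s1, s2, s5, s6} --y--> {s0, s1, s2, s4, s5, s6}  [seen]
{s0, s1, s2, s4, s5, s6} --x--> {s1, s2, s3, s5, s6}  [seen]
{s0, s1, s2, s4, s5, s6} --y--> {s0, s1, s2, s4, s5, s6}  [seen]
Reachable DFA states: {s0}, {s1, s2, s3, s5}, {s0, s1, s2, s4, s6}, {s1, s2, s3, s5, s6}, {s0, s1, s2, s5, s6}, {s0, s1, s2, s4, s5, s6}.
{s0, s1, s2, s4, s5, s6} is among them.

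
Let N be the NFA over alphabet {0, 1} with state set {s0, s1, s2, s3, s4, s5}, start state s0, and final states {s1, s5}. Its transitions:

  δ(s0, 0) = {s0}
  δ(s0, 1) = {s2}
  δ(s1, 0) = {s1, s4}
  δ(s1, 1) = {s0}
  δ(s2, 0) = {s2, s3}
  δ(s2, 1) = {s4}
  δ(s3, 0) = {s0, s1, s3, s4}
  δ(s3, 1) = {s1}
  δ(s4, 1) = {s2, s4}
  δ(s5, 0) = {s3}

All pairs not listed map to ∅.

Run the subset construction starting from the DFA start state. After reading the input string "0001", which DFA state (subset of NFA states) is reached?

{s2}

Start: {s0}.
δ(s0,0) = {s0}.
Union: {s0}.
After 0: {s0}.
δ(s0,0) = {s0}.
Union: {s0}.
After 0: {s0}.
δ(s0,0) = {s0}.
Union: {s0}.
After 0: {s0}.
δ(s0,1) = {s2}.
Union: {s2}.
After 1: {s2}.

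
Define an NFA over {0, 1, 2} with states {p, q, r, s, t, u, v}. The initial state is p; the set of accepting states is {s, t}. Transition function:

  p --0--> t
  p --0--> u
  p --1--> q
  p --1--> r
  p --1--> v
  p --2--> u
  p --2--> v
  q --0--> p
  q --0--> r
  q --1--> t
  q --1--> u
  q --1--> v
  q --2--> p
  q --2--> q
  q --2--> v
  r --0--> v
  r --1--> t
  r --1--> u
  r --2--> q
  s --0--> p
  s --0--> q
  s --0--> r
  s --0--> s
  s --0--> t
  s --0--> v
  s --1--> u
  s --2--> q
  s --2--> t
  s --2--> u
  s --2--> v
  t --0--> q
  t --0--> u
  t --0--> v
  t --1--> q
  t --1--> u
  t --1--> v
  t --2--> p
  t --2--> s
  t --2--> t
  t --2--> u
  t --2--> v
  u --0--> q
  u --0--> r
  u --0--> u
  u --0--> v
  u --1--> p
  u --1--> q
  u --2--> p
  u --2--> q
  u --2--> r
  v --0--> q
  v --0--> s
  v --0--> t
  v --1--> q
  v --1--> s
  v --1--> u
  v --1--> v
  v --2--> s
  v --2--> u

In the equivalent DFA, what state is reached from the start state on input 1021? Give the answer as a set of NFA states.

{p, q, r, s, t, u, v}

Start: {p}.
δ(p,1) = {q, r, v}.
Union: {q, r, v}.
After 1: {q, r, v}.
δ(q,0) = {p, r}; δ(r,0) = {v}; δ(v,0) = {q, s, t}.
Union: {p, q, r, s, t, v}.
After 0: {p, q, r, s, t, v}.
δ(p,2) = {u, v}; δ(q,2) = {p, q, v}; δ(r,2) = {q}; δ(s,2) = {q, t, u, v}; δ(t,2) = {p, s, t, u, v}; δ(v,2) = {s, u}.
Union: {p, q, s, t, u, v}.
After 2: {p, q, s, t, u, v}.
δ(p,1) = {q, r, v}; δ(q,1) = {t, u, v}; δ(s,1) = {u}; δ(t,1) = {q, u, v}; δ(u,1) = {p, q}; δ(v,1) = {q, s, u, v}.
Union: {p, q, r, s, t, u, v}.
After 1: {p, q, r, s, t, u, v}.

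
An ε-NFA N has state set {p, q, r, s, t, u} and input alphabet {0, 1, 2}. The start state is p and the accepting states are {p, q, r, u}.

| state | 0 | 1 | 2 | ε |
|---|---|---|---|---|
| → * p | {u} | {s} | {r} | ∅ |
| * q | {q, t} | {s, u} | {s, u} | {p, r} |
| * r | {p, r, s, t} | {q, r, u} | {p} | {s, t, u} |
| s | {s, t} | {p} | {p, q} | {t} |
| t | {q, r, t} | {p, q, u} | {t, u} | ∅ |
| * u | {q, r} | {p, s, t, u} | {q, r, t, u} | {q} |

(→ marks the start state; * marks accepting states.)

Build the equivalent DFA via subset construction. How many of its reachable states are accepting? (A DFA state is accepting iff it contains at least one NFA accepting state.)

Start state of the DFA: {p} (ε-closure of the NFA start).
{p} --0--> {p, q, r, s, t, u}  [new]
{p} --1--> {s, t}  [new]
{p} --2--> {p, q, r, s, t, u}  [seen]
{p, q, r, s, t, u} --0--> {p, q, r, s, t, u}  [seen]
{p, q, r, s, t, u} --1--> {p, q, r, s, t, u}  [seen]
{p, q, r, s, t, u} --2--> {p, q, r, s, t, u}  [seen]
{s, t} --0--> {p, q, r, s, t, u}  [seen]
{s, t} --1--> {p, q, r, s, t, u}  [seen]
{s, t} --2--> {p, q, r, s, t, u}  [seen]
Reachable DFA states: {p}, {p, q, r, s, t, u}, {s, t}.
Accepting DFA states (contain an NFA accepting state): {p}, {p, q, r, s, t, u}.

2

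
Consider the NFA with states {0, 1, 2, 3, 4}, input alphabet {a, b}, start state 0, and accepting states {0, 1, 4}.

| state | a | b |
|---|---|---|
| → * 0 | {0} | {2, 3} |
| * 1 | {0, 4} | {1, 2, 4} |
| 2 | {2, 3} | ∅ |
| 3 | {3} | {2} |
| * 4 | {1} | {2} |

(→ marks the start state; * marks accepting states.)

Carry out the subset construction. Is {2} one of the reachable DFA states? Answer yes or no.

yes

Start state of the DFA: {0}.
{0} --a--> {0}  [seen]
{0} --b--> {2, 3}  [new]
{2, 3} --a--> {2, 3}  [seen]
{2, 3} --b--> {2}  [new]
{2} --a--> {2, 3}  [seen]
{2} --b--> ∅  [new]
∅ --a--> ∅  [seen]
∅ --b--> ∅  [seen]
Reachable DFA states: {0}, {2, 3}, {2}, ∅.
{2} is among them.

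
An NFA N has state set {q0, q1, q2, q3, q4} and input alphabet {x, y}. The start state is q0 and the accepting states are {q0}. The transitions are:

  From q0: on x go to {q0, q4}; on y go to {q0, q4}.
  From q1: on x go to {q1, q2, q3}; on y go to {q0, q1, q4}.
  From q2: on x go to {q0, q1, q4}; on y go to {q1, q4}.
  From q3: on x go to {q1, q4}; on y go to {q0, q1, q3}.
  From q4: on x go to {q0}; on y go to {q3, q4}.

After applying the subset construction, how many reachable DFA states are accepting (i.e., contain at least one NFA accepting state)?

6

Start state of the DFA: {q0}.
{q0} --x--> {q0, q4}  [new]
{q0} --y--> {q0, q4}  [seen]
{q0, q4} --x--> {q0, q4}  [seen]
{q0, q4} --y--> {q0, q3, q4}  [new]
{q0, q3, q4} --x--> {q0, q1, q4}  [new]
{q0, q3, q4} --y--> {q0, q1, q3, q4}  [new]
{q0, q1, q4} --x--> {q0, q1, q2, q3, q4}  [new]
{q0, q1, q4} --y--> {q0, q1, q3, q4}  [seen]
{q0, q1, q3, q4} --x--> {q0, q1, q2, q3, q4}  [seen]
{q0, q1, q3, q4} --y--> {q0, q1, q3, q4}  [seen]
{q0, q1, q2, q3, q4} --x--> {q0, q1, q2, q3, q4}  [seen]
{q0, q1, q2, q3, q4} --y--> {q0, q1, q3, q4}  [seen]
Reachable DFA states: {q0}, {q0, q4}, {q0, q3, q4}, {q0, q1, q4}, {q0, q1, q3, q4}, {q0, q1, q2, q3, q4}.
Accepting DFA states (contain an NFA accepting state): {q0}, {q0, q4}, {q0, q3, q4}, {q0, q1, q4}, {q0, q1, q3, q4}, {q0, q1, q2, q3, q4}.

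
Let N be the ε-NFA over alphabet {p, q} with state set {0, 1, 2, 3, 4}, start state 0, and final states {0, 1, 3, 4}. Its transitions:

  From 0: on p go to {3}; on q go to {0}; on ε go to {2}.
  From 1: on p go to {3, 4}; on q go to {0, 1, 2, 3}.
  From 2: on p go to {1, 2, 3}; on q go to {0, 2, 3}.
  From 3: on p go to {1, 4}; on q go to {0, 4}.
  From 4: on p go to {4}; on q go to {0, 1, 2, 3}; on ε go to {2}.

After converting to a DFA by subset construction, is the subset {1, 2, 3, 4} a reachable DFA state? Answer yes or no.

yes

Start state of the DFA: {0, 2} (ε-closure of the NFA start).
{0, 2} --p--> {1, 2, 3}  [new]
{0, 2} --q--> {0, 2, 3}  [new]
{1, 2, 3} --p--> {1, 2, 3, 4}  [new]
{1, 2, 3} --q--> {0, 1, 2, 3, 4}  [new]
{0, 2, 3} --p--> {1, 2, 3, 4}  [seen]
{0, 2, 3} --q--> {0, 2, 3, 4}  [new]
{1, 2, 3, 4} --p--> {1, 2, 3, 4}  [seen]
{1, 2, 3, 4} --q--> {0, 1, 2, 3, 4}  [seen]
{0, 1, 2, 3, 4} --p--> {1, 2, 3, 4}  [seen]
{0, 1, 2, 3, 4} --q--> {0, 1, 2, 3, 4}  [seen]
{0, 2, 3, 4} --p--> {1, 2, 3, 4}  [seen]
{0, 2, 3, 4} --q--> {0, 1, 2, 3, 4}  [seen]
Reachable DFA states: {0, 2}, {1, 2, 3}, {0, 2, 3}, {1, 2, 3, 4}, {0, 1, 2, 3, 4}, {0, 2, 3, 4}.
{1, 2, 3, 4} is among them.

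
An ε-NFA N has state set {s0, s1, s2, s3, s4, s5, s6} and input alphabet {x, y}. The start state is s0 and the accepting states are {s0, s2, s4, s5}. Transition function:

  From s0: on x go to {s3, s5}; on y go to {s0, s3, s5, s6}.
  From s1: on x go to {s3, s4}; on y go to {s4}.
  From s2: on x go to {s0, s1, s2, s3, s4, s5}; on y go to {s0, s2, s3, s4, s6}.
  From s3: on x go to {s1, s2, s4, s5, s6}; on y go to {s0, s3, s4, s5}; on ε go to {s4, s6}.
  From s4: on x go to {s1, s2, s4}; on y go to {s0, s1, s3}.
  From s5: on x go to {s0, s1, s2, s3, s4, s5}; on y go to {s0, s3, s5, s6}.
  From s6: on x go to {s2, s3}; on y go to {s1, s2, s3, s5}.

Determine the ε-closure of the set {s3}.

Begin with {s3}.
s3 →ε {s4, s6}; add s4, s6.
ε-closure = {s3, s4, s6}.

{s3, s4, s6}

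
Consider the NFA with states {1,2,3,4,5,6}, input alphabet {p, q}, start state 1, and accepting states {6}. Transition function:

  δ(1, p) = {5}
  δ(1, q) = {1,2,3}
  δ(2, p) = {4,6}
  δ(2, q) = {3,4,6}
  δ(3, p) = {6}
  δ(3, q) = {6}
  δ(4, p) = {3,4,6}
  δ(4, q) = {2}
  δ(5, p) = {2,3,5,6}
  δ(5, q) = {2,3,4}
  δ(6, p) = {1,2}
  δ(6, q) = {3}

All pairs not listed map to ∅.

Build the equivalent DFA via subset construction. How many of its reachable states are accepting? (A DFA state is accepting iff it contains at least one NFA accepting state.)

8

Start state of the DFA: {1}.
{1} --p--> {5}  [new]
{1} --q--> {1,2,3}  [new]
{5} --p--> {2,3,5,6}  [new]
{5} --q--> {2,3,4}  [new]
{1,2,3} --p--> {4,5,6}  [new]
{1,2,3} --q--> {1,2,3,4,6}  [new]
{2,3,5,6} --p--> {1,2,3,4,5,6}  [new]
{2,3,5,6} --q--> {2,3,4,6}  [new]
{2,3,4} --p--> {3,4,6}  [new]
{2,3,4} --q--> {2,3,4,6}  [seen]
{4,5,6} --p--> {1,2,3,4,5,6}  [seen]
{4,5,6} --q--> {2,3,4}  [seen]
{1,2,3,4,6} --p--> {1,2,3,4,5,6}  [seen]
{1,2,3,4,6} --q--> {1,2,3,4,6}  [seen]
{1,2,3,4,5,6} --p--> {1,2,3,4,5,6}  [seen]
{1,2,3,4,5,6} --q--> {1,2,3,4,6}  [seen]
{2,3,4,6} --p--> {1,2,3,4,6}  [seen]
{2,3,4,6} --q--> {2,3,4,6}  [seen]
{3,4,6} --p--> {1,2,3,4,6}  [seen]
{3,4,6} --q--> {2,3,6}  [new]
{2,3,6} --p--> {1,2,4,6}  [new]
{2,3,6} --q--> {3,4,6}  [seen]
{1,2,4,6} --p--> {1,2,3,4,5,6}  [seen]
{1,2,4,6} --q--> {1,2,3,4,6}  [seen]
Reachable DFA states: {1}, {5}, {1,2,3}, {2,3,5,6}, {2,3,4}, {4,5,6}, {1,2,3,4,6}, {1,2,3,4,5,6}, {2,3,4,6}, {3,4,6}, {2,3,6}, {1,2,4,6}.
Accepting DFA states (contain an NFA accepting state): {2,3,5,6}, {4,5,6}, {1,2,3,4,6}, {1,2,3,4,5,6}, {2,3,4,6}, {3,4,6}, {2,3,6}, {1,2,4,6}.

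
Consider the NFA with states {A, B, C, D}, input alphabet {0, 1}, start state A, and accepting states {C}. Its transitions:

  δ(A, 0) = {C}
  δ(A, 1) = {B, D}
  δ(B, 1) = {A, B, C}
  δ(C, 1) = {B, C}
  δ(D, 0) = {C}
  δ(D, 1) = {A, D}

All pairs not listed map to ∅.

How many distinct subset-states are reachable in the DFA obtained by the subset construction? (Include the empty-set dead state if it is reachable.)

Start state of the DFA: {A}.
{A} --0--> {C}  [new]
{A} --1--> {B, D}  [new]
{C} --0--> ∅  [new]
{C} --1--> {B, C}  [new]
{B, D} --0--> {C}  [seen]
{B, D} --1--> {A, B, C, D}  [new]
∅ --0--> ∅  [seen]
∅ --1--> ∅  [seen]
{B, C} --0--> ∅  [seen]
{B, C} --1--> {A, B, C}  [new]
{A, B, C, D} --0--> {C}  [seen]
{A, B, C, D} --1--> {A, B, C, D}  [seen]
{A, B, C} --0--> {C}  [seen]
{A, B, C} --1--> {A, B, C, D}  [seen]
Reachable DFA states: {A}, {C}, {B, D}, ∅, {B, C}, {A, B, C, D}, {A, B, C}.

7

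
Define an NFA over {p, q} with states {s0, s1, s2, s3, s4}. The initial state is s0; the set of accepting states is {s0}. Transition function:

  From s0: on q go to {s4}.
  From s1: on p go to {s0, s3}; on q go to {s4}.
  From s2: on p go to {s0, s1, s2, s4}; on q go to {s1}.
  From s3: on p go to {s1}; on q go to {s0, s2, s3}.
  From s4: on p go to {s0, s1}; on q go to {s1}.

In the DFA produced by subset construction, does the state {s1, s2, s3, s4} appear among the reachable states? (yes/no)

Start state of the DFA: {s0}.
{s0} --p--> ∅  [new]
{s0} --q--> {s4}  [new]
∅ --p--> ∅  [seen]
∅ --q--> ∅  [seen]
{s4} --p--> {s0, s1}  [new]
{s4} --q--> {s1}  [new]
{s0, s1} --p--> {s0, s3}  [new]
{s0, s1} --q--> {s4}  [seen]
{s1} --p--> {s0, s3}  [seen]
{s1} --q--> {s4}  [seen]
{s0, s3} --p--> {s1}  [seen]
{s0, s3} --q--> {s0, s2, s3, s4}  [new]
{s0, s2, s3, s4} --p--> {s0, s1, s2, s4}  [new]
{s0, s2, s3, s4} --q--> {s0, s1, s2, s3, s4}  [new]
{s0, s1, s2, s4} --p--> {s0, s1, s2, s3, s4}  [seen]
{s0, s1, s2, s4} --q--> {s1, s4}  [new]
{s0, s1, s2, s3, s4} --p--> {s0, s1, s2, s3, s4}  [seen]
{s0, s1, s2, s3, s4} --q--> {s0, s1, s2, s3, s4}  [seen]
{s1, s4} --p--> {s0, s1, s3}  [new]
{s1, s4} --q--> {s1, s4}  [seen]
{s0, s1, s3} --p--> {s0, s1, s3}  [seen]
{s0, s1, s3} --q--> {s0, s2, s3, s4}  [seen]
Reachable DFA states: {s0}, ∅, {s4}, {s0, s1}, {s1}, {s0, s3}, {s0, s2, s3, s4}, {s0, s1, s2, s4}, {s0, s1, s2, s3, s4}, {s1, s4}, {s0, s1, s3}.
{s1, s2, s3, s4} is not among them.

no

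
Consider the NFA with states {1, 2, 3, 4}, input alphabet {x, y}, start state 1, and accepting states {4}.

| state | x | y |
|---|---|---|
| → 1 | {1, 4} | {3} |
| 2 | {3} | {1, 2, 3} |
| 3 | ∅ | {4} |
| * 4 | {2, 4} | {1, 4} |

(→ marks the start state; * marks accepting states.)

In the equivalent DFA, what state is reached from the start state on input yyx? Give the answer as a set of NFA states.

{2, 4}

Start: {1}.
δ(1,y) = {3}.
Union: {3}.
After y: {3}.
δ(3,y) = {4}.
Union: {4}.
After y: {4}.
δ(4,x) = {2, 4}.
Union: {2, 4}.
After x: {2, 4}.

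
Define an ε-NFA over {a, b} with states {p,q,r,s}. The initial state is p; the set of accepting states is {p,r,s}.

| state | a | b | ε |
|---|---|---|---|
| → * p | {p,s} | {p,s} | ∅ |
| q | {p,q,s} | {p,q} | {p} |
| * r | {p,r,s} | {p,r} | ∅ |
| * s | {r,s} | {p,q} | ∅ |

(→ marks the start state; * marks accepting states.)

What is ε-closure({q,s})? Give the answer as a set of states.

Begin with {q,s}.
q →ε {p}; add p.
ε-closure = {p,q,s}.

{p,q,s}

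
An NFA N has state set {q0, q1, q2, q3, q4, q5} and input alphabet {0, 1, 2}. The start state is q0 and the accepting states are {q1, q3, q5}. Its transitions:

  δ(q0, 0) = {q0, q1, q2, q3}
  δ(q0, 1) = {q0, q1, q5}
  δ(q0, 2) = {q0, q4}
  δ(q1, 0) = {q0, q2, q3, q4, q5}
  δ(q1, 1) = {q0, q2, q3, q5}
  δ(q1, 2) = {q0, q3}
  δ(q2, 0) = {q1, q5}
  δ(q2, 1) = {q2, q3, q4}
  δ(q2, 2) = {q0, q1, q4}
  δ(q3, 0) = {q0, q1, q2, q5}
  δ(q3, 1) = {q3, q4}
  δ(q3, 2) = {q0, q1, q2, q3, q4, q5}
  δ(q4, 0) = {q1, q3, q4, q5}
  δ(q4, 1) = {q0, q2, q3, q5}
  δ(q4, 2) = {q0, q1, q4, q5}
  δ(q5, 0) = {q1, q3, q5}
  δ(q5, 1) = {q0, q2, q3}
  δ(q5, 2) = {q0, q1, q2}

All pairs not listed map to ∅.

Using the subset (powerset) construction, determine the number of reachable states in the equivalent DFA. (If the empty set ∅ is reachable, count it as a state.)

Start state of the DFA: {q0}.
{q0} --0--> {q0, q1, q2, q3}  [new]
{q0} --1--> {q0, q1, q5}  [new]
{q0} --2--> {q0, q4}  [new]
{q0, q1, q2, q3} --0--> {q0, q1, q2, q3, q4, q5}  [new]
{q0, q1, q2, q3} --1--> {q0, q1, q2, q3, q4, q5}  [seen]
{q0, q1, q2, q3} --2--> {q0, q1, q2, q3, q4, q5}  [seen]
{q0, q1, q5} --0--> {q0, q1, q2, q3, q4, q5}  [seen]
{q0, q1, q5} --1--> {q0, q1, q2, q3, q5}  [new]
{q0, q1, q5} --2--> {q0, q1, q2, q3, q4}  [new]
{q0, q4} --0--> {q0, q1, q2, q3, q4, q5}  [seen]
{q0, q4} --1--> {q0, q1, q2, q3, q5}  [seen]
{q0, q4} --2--> {q0, q1, q4, q5}  [new]
{q0, q1, q2, q3, q4, q5} --0--> {q0, q1, q2, q3, q4, q5}  [seen]
{q0, q1, q2, q3, q4, q5} --1--> {q0, q1, q2, q3, q4, q5}  [seen]
{q0, q1, q2, q3, q4, q5} --2--> {q0, q1, q2, q3, q4, q5}  [seen]
{q0, q1, q2, q3, q5} --0--> {q0, q1, q2, q3, q4, q5}  [seen]
{q0, q1, q2, q3, q5} --1--> {q0, q1, q2, q3, q4, q5}  [seen]
{q0, q1, q2, q3, q5} --2--> {q0, q1, q2, q3, q4, q5}  [seen]
{q0, q1, q2, q3, q4} --0--> {q0, q1, q2, q3, q4, q5}  [seen]
{q0, q1, q2, q3, q4} --1--> {q0, q1, q2, q3, q4, q5}  [seen]
{q0, q1, q2, q3, q4} --2--> {q0, q1, q2, q3, q4, q5}  [seen]
{q0, q1, q4, q5} --0--> {q0, q1, q2, q3, q4, q5}  [seen]
{q0, q1, q4, q5} --1--> {q0, q1, q2, q3, q5}  [seen]
{q0, q1, q4, q5} --2--> {q0, q1, q2, q3, q4, q5}  [seen]
Reachable DFA states: {q0}, {q0, q1, q2, q3}, {q0, q1, q5}, {q0, q4}, {q0, q1, q2, q3, q4, q5}, {q0, q1, q2, q3, q5}, {q0, q1, q2, q3, q4}, {q0, q1, q4, q5}.

8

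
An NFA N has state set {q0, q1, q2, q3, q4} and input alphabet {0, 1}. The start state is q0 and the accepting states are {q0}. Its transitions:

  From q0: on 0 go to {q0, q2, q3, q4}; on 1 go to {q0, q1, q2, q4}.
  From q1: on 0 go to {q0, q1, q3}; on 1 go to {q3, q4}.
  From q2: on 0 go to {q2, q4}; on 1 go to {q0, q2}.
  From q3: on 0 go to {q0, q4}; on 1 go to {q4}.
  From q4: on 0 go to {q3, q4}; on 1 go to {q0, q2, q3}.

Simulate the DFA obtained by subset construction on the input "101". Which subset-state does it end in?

Start: {q0}.
δ(q0,1) = {q0, q1, q2, q4}.
Union: {q0, q1, q2, q4}.
After 1: {q0, q1, q2, q4}.
δ(q0,0) = {q0, q2, q3, q4}; δ(q1,0) = {q0, q1, q3}; δ(q2,0) = {q2, q4}; δ(q4,0) = {q3, q4}.
Union: {q0, q1, q2, q3, q4}.
After 0: {q0, q1, q2, q3, q4}.
δ(q0,1) = {q0, q1, q2, q4}; δ(q1,1) = {q3, q4}; δ(q2,1) = {q0, q2}; δ(q3,1) = {q4}; δ(q4,1) = {q0, q2, q3}.
Union: {q0, q1, q2, q3, q4}.
After 1: {q0, q1, q2, q3, q4}.

{q0, q1, q2, q3, q4}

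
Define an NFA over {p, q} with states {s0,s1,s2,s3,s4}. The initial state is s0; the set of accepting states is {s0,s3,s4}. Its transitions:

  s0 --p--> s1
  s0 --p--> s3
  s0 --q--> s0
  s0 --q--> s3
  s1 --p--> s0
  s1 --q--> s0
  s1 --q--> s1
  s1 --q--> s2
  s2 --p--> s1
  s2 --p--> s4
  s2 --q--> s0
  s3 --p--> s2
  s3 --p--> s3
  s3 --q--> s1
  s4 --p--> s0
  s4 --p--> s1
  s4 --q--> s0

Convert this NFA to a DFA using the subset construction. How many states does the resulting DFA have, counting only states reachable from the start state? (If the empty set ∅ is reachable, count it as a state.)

Start state of the DFA: {s0}.
{s0} --p--> {s1,s3}  [new]
{s0} --q--> {s0,s3}  [new]
{s1,s3} --p--> {s0,s2,s3}  [new]
{s1,s3} --q--> {s0,s1,s2}  [new]
{s0,s3} --p--> {s1,s2,s3}  [new]
{s0,s3} --q--> {s0,s1,s3}  [new]
{s0,s2,s3} --p--> {s1,s2,s3,s4}  [new]
{s0,s2,s3} --q--> {s0,s1,s3}  [seen]
{s0,s1,s2} --p--> {s0,s1,s3,s4}  [new]
{s0,s1,s2} --q--> {s0,s1,s2,s3}  [new]
{s1,s2,s3} --p--> {s0,s1,s2,s3,s4}  [new]
{s1,s2,s3} --q--> {s0,s1,s2}  [seen]
{s0,s1,s3} --p--> {s0,s1,s2,s3}  [seen]
{s0,s1,s3} --q--> {s0,s1,s2,s3}  [seen]
{s1,s2,s3,s4} --p--> {s0,s1,s2,s3,s4}  [seen]
{s1,s2,s3,s4} --q--> {s0,s1,s2}  [seen]
{s0,s1,s3,s4} --p--> {s0,s1,s2,s3}  [seen]
{s0,s1,s3,s4} --q--> {s0,s1,s2,s3}  [seen]
{s0,s1,s2,s3} --p--> {s0,s1,s2,s3,s4}  [seen]
{s0,s1,s2,s3} --q--> {s0,s1,s2,s3}  [seen]
{s0,s1,s2,s3,s4} --p--> {s0,s1,s2,s3,s4}  [seen]
{s0,s1,s2,s3,s4} --q--> {s0,s1,s2,s3}  [seen]
Reachable DFA states: {s0}, {s1,s3}, {s0,s3}, {s0,s2,s3}, {s0,s1,s2}, {s1,s2,s3}, {s0,s1,s3}, {s1,s2,s3,s4}, {s0,s1,s3,s4}, {s0,s1,s2,s3}, {s0,s1,s2,s3,s4}.

11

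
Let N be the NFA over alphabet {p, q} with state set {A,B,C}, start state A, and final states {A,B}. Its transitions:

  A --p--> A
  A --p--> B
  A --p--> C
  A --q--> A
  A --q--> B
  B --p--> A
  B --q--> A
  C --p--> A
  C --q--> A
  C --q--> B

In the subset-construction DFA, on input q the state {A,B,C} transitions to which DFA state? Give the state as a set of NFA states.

δ(A,q) = {A,B}; δ(B,q) = {A}; δ(C,q) = {A,B}.
Union: {A,B}.

{A,B}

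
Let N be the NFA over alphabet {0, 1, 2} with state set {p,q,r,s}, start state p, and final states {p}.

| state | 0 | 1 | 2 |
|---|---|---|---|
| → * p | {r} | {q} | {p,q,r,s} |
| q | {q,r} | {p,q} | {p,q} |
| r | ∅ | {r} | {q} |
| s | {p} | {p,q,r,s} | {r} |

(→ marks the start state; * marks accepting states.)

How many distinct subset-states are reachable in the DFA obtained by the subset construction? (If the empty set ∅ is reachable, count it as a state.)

8

Start state of the DFA: {p}.
{p} --0--> {r}  [new]
{p} --1--> {q}  [new]
{p} --2--> {p,q,r,s}  [new]
{r} --0--> ∅  [new]
{r} --1--> {r}  [seen]
{r} --2--> {q}  [seen]
{q} --0--> {q,r}  [new]
{q} --1--> {p,q}  [new]
{q} --2--> {p,q}  [seen]
{p,q,r,s} --0--> {p,q,r}  [new]
{p,q,r,s} --1--> {p,q,r,s}  [seen]
{p,q,r,s} --2--> {p,q,r,s}  [seen]
∅ --0--> ∅  [seen]
∅ --1--> ∅  [seen]
∅ --2--> ∅  [seen]
{q,r} --0--> {q,r}  [seen]
{q,r} --1--> {p,q,r}  [seen]
{q,r} --2--> {p,q}  [seen]
{p,q} --0--> {q,r}  [seen]
{p,q} --1--> {p,q}  [seen]
{p,q} --2--> {p,q,r,s}  [seen]
{p,q,r} --0--> {q,r}  [seen]
{p,q,r} --1--> {p,q,r}  [seen]
{p,q,r} --2--> {p,q,r,s}  [seen]
Reachable DFA states: {p}, {r}, {q}, {p,q,r,s}, ∅, {q,r}, {p,q}, {p,q,r}.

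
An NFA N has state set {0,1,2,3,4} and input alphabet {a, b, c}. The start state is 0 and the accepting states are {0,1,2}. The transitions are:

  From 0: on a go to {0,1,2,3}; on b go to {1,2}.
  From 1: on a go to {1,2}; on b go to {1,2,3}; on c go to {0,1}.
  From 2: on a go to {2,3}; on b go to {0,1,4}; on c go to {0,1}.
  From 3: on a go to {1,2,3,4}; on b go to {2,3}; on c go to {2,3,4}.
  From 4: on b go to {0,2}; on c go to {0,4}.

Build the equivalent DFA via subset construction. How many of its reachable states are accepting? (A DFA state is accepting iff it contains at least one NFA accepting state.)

Start state of the DFA: {0}.
{0} --a--> {0,1,2,3}  [new]
{0} --b--> {1,2}  [new]
{0} --c--> ∅  [new]
{0,1,2,3} --a--> {0,1,2,3,4}  [new]
{0,1,2,3} --b--> {0,1,2,3,4}  [seen]
{0,1,2,3} --c--> {0,1,2,3,4}  [seen]
{1,2} --a--> {1,2,3}  [new]
{1,2} --b--> {0,1,2,3,4}  [seen]
{1,2} --c--> {0,1}  [new]
∅ --a--> ∅  [seen]
∅ --b--> ∅  [seen]
∅ --c--> ∅  [seen]
{0,1,2,3,4} --a--> {0,1,2,3,4}  [seen]
{0,1,2,3,4} --b--> {0,1,2,3,4}  [seen]
{0,1,2,3,4} --c--> {0,1,2,3,4}  [seen]
{1,2,3} --a--> {1,2,3,4}  [new]
{1,2,3} --b--> {0,1,2,3,4}  [seen]
{1,2,3} --c--> {0,1,2,3,4}  [seen]
{0,1} --a--> {0,1,2,3}  [seen]
{0,1} --b--> {1,2,3}  [seen]
{0,1} --c--> {0,1}  [seen]
{1,2,3,4} --a--> {1,2,3,4}  [seen]
{1,2,3,4} --b--> {0,1,2,3,4}  [seen]
{1,2,3,4} --c--> {0,1,2,3,4}  [seen]
Reachable DFA states: {0}, {0,1,2,3}, {1,2}, ∅, {0,1,2,3,4}, {1,2,3}, {0,1}, {1,2,3,4}.
Accepting DFA states (contain an NFA accepting state): {0}, {0,1,2,3}, {1,2}, {0,1,2,3,4}, {1,2,3}, {0,1}, {1,2,3,4}.

7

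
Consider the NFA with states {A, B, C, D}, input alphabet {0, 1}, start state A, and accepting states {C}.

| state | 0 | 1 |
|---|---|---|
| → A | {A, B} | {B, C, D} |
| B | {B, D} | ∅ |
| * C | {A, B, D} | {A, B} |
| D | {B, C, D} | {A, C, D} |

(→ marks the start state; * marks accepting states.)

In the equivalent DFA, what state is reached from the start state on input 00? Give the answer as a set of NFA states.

Start: {A}.
δ(A,0) = {A, B}.
Union: {A, B}.
After 0: {A, B}.
δ(A,0) = {A, B}; δ(B,0) = {B, D}.
Union: {A, B, D}.
After 0: {A, B, D}.

{A, B, D}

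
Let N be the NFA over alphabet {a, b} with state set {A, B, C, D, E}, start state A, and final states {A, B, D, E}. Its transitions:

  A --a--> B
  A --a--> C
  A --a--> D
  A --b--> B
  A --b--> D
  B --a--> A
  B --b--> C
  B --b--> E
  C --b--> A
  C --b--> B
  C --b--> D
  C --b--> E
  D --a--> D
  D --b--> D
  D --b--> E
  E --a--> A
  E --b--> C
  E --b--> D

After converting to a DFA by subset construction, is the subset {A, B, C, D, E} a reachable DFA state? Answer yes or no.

yes

Start state of the DFA: {A}.
{A} --a--> {B, C, D}  [new]
{A} --b--> {B, D}  [new]
{B, C, D} --a--> {A, D}  [new]
{B, C, D} --b--> {A, B, C, D, E}  [new]
{B, D} --a--> {A, D}  [seen]
{B, D} --b--> {C, D, E}  [new]
{A, D} --a--> {B, C, D}  [seen]
{A, D} --b--> {B, D, E}  [new]
{A, B, C, D, E} --a--> {A, B, C, D}  [new]
{A, B, C, D, E} --b--> {A, B, C, D, E}  [seen]
{C, D, E} --a--> {A, D}  [seen]
{C, D, E} --b--> {A, B, C, D, E}  [seen]
{B, D, E} --a--> {A, D}  [seen]
{B, D, E} --b--> {C, D, E}  [seen]
{A, B, C, D} --a--> {A, B, C, D}  [seen]
{A, B, C, D} --b--> {A, B, C, D, E}  [seen]
Reachable DFA states: {A}, {B, C, D}, {B, D}, {A, D}, {A, B, C, D, E}, {C, D, E}, {B, D, E}, {A, B, C, D}.
{A, B, C, D, E} is among them.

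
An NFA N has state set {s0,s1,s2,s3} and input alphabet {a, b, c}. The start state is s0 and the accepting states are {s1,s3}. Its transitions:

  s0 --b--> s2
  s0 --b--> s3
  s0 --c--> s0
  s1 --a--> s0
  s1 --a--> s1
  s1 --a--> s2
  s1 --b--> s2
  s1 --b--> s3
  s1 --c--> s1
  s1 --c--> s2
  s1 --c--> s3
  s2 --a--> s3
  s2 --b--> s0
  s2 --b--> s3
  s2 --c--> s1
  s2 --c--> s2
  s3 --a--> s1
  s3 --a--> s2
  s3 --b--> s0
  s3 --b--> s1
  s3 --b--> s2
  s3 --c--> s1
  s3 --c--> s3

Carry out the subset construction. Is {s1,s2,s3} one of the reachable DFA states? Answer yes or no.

yes

Start state of the DFA: {s0}.
{s0} --a--> ∅  [new]
{s0} --b--> {s2,s3}  [new]
{s0} --c--> {s0}  [seen]
∅ --a--> ∅  [seen]
∅ --b--> ∅  [seen]
∅ --c--> ∅  [seen]
{s2,s3} --a--> {s1,s2,s3}  [new]
{s2,s3} --b--> {s0,s1,s2,s3}  [new]
{s2,s3} --c--> {s1,s2,s3}  [seen]
{s1,s2,s3} --a--> {s0,s1,s2,s3}  [seen]
{s1,s2,s3} --b--> {s0,s1,s2,s3}  [seen]
{s1,s2,s3} --c--> {s1,s2,s3}  [seen]
{s0,s1,s2,s3} --a--> {s0,s1,s2,s3}  [seen]
{s0,s1,s2,s3} --b--> {s0,s1,s2,s3}  [seen]
{s0,s1,s2,s3} --c--> {s0,s1,s2,s3}  [seen]
Reachable DFA states: {s0}, ∅, {s2,s3}, {s1,s2,s3}, {s0,s1,s2,s3}.
{s1,s2,s3} is among them.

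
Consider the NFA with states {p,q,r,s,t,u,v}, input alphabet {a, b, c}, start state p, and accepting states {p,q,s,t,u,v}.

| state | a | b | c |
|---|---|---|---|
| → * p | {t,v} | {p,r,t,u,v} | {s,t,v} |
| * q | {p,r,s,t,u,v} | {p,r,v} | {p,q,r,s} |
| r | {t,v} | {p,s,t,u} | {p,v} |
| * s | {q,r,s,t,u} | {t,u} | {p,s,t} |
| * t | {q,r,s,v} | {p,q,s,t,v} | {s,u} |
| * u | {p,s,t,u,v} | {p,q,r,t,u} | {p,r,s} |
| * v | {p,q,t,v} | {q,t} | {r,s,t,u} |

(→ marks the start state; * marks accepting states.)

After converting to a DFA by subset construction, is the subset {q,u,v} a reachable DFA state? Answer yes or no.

Start state of the DFA: {p}.
{p} --a--> {t,v}  [new]
{p} --b--> {p,r,t,u,v}  [new]
{p} --c--> {s,t,v}  [new]
{t,v} --a--> {p,q,r,s,t,v}  [new]
{t,v} --b--> {p,q,s,t,v}  [new]
{t,v} --c--> {r,s,t,u}  [new]
{p,r,t,u,v} --a--> {p,q,r,s,t,u,v}  [new]
{p,r,t,u,v} --b--> {p,q,r,s,t,u,v}  [seen]
{p,r,t,u,v} --c--> {p,r,s,t,u,v}  [new]
{s,t,v} --a--> {p,q,r,s,t,u,v}  [seen]
{s,t,v} --b--> {p,q,s,t,u,v}  [new]
{s,t,v} --c--> {p,r,s,t,u}  [new]
{p,q,r,s,t,v} --a--> {p,q,r,s,t,u,v}  [seen]
{p,q,r,s,t,v} --b--> {p,q,r,s,t,u,v}  [seen]
{p,q,r,s,t,v} --c--> {p,q,r,s,t,u,v}  [seen]
{p,q,s,t,v} --a--> {p,q,r,s,t,u,v}  [seen]
{p,q,s,t,v} --b--> {p,q,r,s,t,u,v}  [seen]
{p,q,s,t,v} --c--> {p,q,r,s,t,u,v}  [seen]
{r,s,t,u} --a--> {p,q,r,s,t,u,v}  [seen]
{r,s,t,u} --b--> {p,q,r,s,t,u,v}  [seen]
{r,s,t,u} --c--> {p,r,s,t,u,v}  [seen]
{p,q,r,s,t,u,v} --a--> {p,q,r,s,t,u,v}  [seen]
{p,q,r,s,t,u,v} --b--> {p,q,r,s,t,u,v}  [seen]
{p,q,r,s,t,u,v} --c--> {p,q,r,s,t,u,v}  [seen]
{p,r,s,t,u,v} --a--> {p,q,r,s,t,u,v}  [seen]
{p,r,s,t,u,v} --b--> {p,q,r,s,t,u,v}  [seen]
{p,r,s,t,u,v} --c--> {p,r,s,t,u,v}  [seen]
{p,q,s,t,u,v} --a--> {p,q,r,s,t,u,v}  [seen]
{p,q,s,t,u,v} --b--> {p,q,r,s,t,u,v}  [seen]
{p,q,s,t,u,v} --c--> {p,q,r,s,t,u,v}  [seen]
{p,r,s,t,u} --a--> {p,q,r,s,t,u,v}  [seen]
{p,r,s,t,u} --b--> {p,q,r,s,t,u,v}  [seen]
{p,r,s,t,u} --c--> {p,r,s,t,u,v}  [seen]
Reachable DFA states: {p}, {t,v}, {p,r,t,u,v}, {s,t,v}, {p,q,r,s,t,v}, {p,q,s,t,v}, {r,s,t,u}, {p,q,r,s,t,u,v}, {p,r,s,t,u,v}, {p,q,s,t,u,v}, {p,r,s,t,u}.
{q,u,v} is not among them.

no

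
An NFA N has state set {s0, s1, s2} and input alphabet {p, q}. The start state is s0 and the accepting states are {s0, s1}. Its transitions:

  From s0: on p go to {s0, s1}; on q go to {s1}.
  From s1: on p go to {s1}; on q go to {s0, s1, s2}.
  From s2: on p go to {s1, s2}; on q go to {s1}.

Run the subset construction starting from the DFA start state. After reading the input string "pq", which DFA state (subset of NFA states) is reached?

{s0, s1, s2}

Start: {s0}.
δ(s0,p) = {s0, s1}.
Union: {s0, s1}.
After p: {s0, s1}.
δ(s0,q) = {s1}; δ(s1,q) = {s0, s1, s2}.
Union: {s0, s1, s2}.
After q: {s0, s1, s2}.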